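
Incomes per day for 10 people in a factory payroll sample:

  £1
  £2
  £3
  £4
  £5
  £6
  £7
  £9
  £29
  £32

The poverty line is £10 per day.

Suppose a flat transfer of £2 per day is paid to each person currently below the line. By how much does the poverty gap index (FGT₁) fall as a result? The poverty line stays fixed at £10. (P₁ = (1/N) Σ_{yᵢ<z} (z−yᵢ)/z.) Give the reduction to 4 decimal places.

Before: below the line — £1, £2, £3, £4, £5, £6, £7, £9; poverty gap index (FGT₁) = 0.430000.
After the £2 transfer: below the line — £3, £4, £5, £6, £7, £8, £9; poverty gap index (FGT₁) = 0.280000.
Reduction = 0.430000 − 0.280000 = 0.1500.

0.1500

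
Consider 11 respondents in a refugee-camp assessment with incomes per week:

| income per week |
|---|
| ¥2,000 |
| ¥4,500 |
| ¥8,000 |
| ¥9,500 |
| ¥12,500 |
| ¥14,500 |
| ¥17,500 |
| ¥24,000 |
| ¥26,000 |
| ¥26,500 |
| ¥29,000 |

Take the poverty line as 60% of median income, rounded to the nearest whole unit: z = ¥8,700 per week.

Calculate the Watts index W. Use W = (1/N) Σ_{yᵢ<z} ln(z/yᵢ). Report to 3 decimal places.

Poor units: ¥2,000, ¥4,500, ¥8,000 (q = 3 of N = 11).
ln(z/y) terms: ln(8700/2000) = 1.4702; ln(8700/4500) = 0.6592; ln(8700/8000) = 0.0839.
W = 2.213303 / 11 = 0.201.

0.201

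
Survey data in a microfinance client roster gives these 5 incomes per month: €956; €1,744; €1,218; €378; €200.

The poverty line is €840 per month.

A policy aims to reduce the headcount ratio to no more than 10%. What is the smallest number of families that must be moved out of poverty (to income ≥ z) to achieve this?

2

2 of the 5 families are poor, so H = 2/5 = 0.400.
A headcount ratio of at most 10% allows at most ⌊0.10 × 5⌋ = 0 poor families.
So at least 2 − 0 = 2 must be lifted.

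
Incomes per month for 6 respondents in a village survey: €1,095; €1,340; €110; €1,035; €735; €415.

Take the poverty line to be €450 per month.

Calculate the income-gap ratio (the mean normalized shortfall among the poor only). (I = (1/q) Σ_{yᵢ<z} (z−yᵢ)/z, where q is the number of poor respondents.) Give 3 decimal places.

Below the line: €110, €415 (q = 2 of N = 6).
Shortfall ratios (z−y)/z: 0.7556, 0.0778; sum = 0.833333.
I averages over the q = 2 poor units only: 0.833333 / 2 = 0.417.

0.417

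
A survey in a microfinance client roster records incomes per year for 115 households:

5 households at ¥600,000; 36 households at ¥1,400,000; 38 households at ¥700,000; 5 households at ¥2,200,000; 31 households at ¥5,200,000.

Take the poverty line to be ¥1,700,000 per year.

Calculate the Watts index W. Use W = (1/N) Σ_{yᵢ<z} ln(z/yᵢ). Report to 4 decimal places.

Below z: 5×¥600,000, 38×¥700,000, 36×¥1,400,000 (q = 79 of N = 115).
ln(z/y) terms: ln(1700000/600000) = 1.0415 (×5); ln(1700000/700000) = 0.8873 (×38); ln(1700000/1400000) = 0.1942 (×36).
W = 45.914407 / 115 = 0.3993.

0.3993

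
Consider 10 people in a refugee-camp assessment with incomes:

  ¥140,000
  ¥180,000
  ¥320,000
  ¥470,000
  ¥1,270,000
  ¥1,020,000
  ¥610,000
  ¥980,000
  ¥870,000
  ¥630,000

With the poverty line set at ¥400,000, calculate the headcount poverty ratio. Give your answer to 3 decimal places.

0.300

3 of the 10 people have income below ¥400,000.
H = 3/10 = 0.300.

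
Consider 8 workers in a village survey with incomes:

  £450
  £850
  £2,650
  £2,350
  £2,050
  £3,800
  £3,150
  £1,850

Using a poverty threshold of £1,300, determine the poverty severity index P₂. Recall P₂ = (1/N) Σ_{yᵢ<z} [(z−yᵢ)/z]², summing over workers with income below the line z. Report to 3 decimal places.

0.068

Below z: £450, £850 (q = 2 of N = 8).
Gap ratios (z−y)/z: (1300−450)/1300 = 0.6538; (1300−850)/1300 = 0.3462.
Squared: 0.4275; 0.1198.
Sum = 0.547337; P₂ = 0.547337 / 8 = 0.068.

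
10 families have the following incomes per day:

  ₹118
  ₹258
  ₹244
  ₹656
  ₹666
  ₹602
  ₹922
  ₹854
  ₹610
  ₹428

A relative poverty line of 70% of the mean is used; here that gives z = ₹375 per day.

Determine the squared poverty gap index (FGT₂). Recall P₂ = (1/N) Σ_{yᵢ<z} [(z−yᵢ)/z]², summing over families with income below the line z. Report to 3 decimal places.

Poor units: ₹118, ₹244, ₹258 (q = 3 of N = 10).
Shortfall ratios: (375−118)/375 = 0.6853; (375−244)/375 = 0.3493; (375−258)/375 = 0.3120.
Squared: 0.4697; 0.1220; 0.0973.
Sum = 0.689060; P₂ = 0.689060 / 10 = 0.069.

0.069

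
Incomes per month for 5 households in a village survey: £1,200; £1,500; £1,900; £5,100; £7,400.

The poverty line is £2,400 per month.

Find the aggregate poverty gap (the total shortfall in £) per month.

£2,600

Incomes under z: £1,200, £1,500, £1,900 (q = 3 of N = 5).
Individual gaps: 2400−1200 = 1200; 2400−1500 = 900; 2400−1900 = 500.
Aggregate gap = £2,600.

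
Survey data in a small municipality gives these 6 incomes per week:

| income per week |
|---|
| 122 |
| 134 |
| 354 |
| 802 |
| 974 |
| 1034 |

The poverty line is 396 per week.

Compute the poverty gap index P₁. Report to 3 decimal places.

0.243

Poor units: 122, 134, 354 (q = 3 of N = 6).
Normalized shortfalls: (396−122)/396 = 0.6919; (396−134)/396 = 0.6616; (396−354)/396 = 0.1061.
Σ = 1.459596. Dividing by the full population N = 6 gives P₁ = 0.243.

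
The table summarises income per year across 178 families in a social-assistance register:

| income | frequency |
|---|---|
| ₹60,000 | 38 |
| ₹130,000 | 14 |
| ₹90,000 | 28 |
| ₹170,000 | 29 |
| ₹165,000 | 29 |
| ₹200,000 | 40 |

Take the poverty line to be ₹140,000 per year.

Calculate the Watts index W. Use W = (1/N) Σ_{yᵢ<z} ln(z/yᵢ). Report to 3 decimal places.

Incomes under z: 38×₹60,000, 28×₹90,000, 14×₹130,000 (q = 80 of N = 178).
Log shortfalls: ln(140000/60000) = 0.8473 (×38); ln(140000/90000) = 0.4418 (×28); ln(140000/130000) = 0.0741 (×14).
W = 45.606147 / 178 = 0.256.

0.256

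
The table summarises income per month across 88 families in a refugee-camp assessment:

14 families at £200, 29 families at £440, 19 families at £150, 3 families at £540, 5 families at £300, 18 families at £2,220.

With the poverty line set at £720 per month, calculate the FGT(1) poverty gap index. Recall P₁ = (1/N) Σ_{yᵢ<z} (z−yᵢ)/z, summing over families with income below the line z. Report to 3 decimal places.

Incomes under z: 19×£150, 14×£200, 5×£300, 29×£440, 3×£540 (q = 70 of N = 88).
Relative gaps: (720−150)/720 = 0.7917 (×19); (720−200)/720 = 0.7222 (×14); (720−300)/720 = 0.5833 (×5); (720−440)/720 = 0.3889 (×29); (720−540)/720 = 0.2500 (×3).
Sum of shortfalls = 40.097222; P₁ averages over all N: 40.097222 / 88 = 0.456.

0.456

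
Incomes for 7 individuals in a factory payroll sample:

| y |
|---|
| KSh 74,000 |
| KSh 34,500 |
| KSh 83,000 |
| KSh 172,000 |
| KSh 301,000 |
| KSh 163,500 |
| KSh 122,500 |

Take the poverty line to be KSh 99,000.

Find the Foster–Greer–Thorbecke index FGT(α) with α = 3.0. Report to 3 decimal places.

0.042

Incomes under z: KSh 34,500, KSh 74,000, KSh 83,000 (q = 3 of N = 7).
Relative gaps: (99000−34500)/99000 = 0.6515; (99000−74000)/99000 = 0.2525; (99000−83000)/99000 = 0.1616.
Raised to α = 3.0: 0.27655; 0.01610; 0.00422.
Sum = 0.296875; FGT(3.0) = 0.296875 / 7 = 0.042.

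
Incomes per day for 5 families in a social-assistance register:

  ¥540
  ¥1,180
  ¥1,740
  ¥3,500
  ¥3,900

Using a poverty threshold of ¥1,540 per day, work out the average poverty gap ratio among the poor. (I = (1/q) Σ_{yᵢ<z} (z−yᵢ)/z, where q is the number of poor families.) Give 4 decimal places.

Below z: ¥540, ¥1,180 (q = 2 of N = 5).
Relative gaps: 0.6494, 0.2338; sum = 0.883117.
The income-gap ratio divides by q (the poor only): 0.883117 / 2 = 0.4416.

0.4416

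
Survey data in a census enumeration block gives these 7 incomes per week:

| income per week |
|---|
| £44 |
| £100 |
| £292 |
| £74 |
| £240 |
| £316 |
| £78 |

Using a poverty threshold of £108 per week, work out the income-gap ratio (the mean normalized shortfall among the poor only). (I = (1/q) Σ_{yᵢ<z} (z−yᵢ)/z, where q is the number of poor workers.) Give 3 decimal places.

Incomes under z: £44, £74, £78, £100 (q = 4 of N = 7).
Shortfall ratios (z−y)/z: 0.5926, 0.3148, 0.2778, 0.0741; sum = 1.259259.
I averages over the q = 4 poor units only: 1.259259 / 4 = 0.315.

0.315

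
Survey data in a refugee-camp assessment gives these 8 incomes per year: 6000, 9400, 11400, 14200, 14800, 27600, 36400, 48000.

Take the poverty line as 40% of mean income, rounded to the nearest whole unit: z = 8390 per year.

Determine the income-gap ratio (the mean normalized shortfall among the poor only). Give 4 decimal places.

0.2849

Incomes under z: 6000 (q = 1 of N = 8).
Shortfall ratios (z−y)/z: 0.2849; sum = 0.284863.
The income-gap ratio divides by q (the poor only): 0.284863 / 1 = 0.2849.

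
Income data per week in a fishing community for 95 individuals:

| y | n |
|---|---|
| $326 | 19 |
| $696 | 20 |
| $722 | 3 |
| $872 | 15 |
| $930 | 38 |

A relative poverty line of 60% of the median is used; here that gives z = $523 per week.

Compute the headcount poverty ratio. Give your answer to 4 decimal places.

19 of the 95 individuals have income below $523.
H = 19/95 = 0.2000.

0.2000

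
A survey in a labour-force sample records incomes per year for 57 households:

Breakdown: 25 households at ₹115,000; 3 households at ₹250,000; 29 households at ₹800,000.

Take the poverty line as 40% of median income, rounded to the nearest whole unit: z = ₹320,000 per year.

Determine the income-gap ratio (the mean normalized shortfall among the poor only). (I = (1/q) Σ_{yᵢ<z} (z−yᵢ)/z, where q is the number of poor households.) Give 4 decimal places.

Below the line: 25×₹115,000, 3×₹250,000 (q = 28 of N = 57).
Shortfall ratios (z−y)/z: 0.6406 (×25), 0.2188 (×3); sum = 16.671875.
The income-gap ratio divides by q (the poor only): 16.671875 / 28 = 0.5954.

0.5954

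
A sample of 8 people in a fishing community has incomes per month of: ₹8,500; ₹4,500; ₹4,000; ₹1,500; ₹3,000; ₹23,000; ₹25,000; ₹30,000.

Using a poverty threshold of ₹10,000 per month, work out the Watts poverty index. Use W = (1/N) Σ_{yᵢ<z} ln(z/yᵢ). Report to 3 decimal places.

0.622

Below z: ₹1,500, ₹3,000, ₹4,000, ₹4,500, ₹8,500 (q = 5 of N = 8).
Log shortfalls: ln(10000/1500) = 1.8971; ln(10000/3000) = 1.2040; ln(10000/4000) = 0.9163; ln(10000/4500) = 0.7985; ln(10000/8500) = 0.1625.
W = 4.978410 / 8 = 0.622.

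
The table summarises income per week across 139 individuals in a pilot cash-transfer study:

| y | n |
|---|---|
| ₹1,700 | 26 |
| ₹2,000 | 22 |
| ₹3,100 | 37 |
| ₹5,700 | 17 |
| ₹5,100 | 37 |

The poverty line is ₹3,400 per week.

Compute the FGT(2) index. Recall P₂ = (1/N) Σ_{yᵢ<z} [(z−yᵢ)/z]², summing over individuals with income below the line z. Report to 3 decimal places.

Below z: 26×₹1,700, 22×₹2,000, 37×₹3,100 (q = 85 of N = 139).
Normalized shortfalls: (3400−1700)/3400 = 0.5000 (×26); (3400−2000)/3400 = 0.4118 (×22); (3400−3100)/3400 = 0.0882 (×37).
Squared: 0.2500 (×26); 0.1696 (×22); 0.0078 (×37).
Sum = 10.518166; P₂ = 10.518166 / 139 = 0.076.

0.076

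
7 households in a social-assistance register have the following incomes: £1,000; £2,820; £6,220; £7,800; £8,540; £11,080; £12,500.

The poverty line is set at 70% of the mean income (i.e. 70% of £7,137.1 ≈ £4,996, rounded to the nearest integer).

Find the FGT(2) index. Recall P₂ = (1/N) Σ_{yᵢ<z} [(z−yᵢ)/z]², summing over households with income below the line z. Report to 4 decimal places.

Below z: £1,000, £2,820 (q = 2 of N = 7).
Normalized shortfalls: (4996−1000)/4996 = 0.7998; (4996−2820)/4996 = 0.4355.
Squared: 0.6397; 0.1897.
Sum = 0.829446; P₂ = 0.829446 / 7 = 0.1185.

0.1185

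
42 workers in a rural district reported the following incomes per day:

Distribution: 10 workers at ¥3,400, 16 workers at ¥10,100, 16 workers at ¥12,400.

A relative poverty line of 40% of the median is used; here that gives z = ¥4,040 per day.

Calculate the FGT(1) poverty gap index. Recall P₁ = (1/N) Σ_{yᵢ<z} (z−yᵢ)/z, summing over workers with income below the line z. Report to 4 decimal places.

0.0377

Below the line: 10×¥3,400 (q = 10 of N = 42).
Relative gaps: (4040−3400)/4040 = 0.1584 (×10).
Σ = 1.584158. Dividing by the full population N = 42 gives P₁ = 0.0377.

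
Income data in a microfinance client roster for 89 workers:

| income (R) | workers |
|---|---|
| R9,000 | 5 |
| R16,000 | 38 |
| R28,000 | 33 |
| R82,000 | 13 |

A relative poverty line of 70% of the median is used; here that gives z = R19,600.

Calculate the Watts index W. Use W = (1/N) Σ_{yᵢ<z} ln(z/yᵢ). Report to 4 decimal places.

0.1304

Incomes under z: 5×R9,000, 38×R16,000 (q = 43 of N = 89).
Log shortfalls: ln(19600/9000) = 0.7783 (×5); ln(19600/16000) = 0.2029 (×38).
W = 11.603277 / 89 = 0.1304.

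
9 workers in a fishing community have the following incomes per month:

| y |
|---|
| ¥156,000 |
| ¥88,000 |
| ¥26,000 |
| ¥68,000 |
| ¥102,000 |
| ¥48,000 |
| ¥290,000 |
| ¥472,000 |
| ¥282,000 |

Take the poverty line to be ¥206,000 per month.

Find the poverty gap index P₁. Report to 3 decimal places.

0.403

Incomes under z: ¥26,000, ¥48,000, ¥68,000, ¥88,000, ¥102,000, ¥156,000 (q = 6 of N = 9).
Gap ratios (z−y)/z: (206000−26000)/206000 = 0.8738; (206000−48000)/206000 = 0.7670; (206000−68000)/206000 = 0.6699; (206000−88000)/206000 = 0.5728; (206000−102000)/206000 = 0.5049; (206000−156000)/206000 = 0.2427.
Σ = 3.631068. Dividing by the full population N = 9 gives P₁ = 0.403.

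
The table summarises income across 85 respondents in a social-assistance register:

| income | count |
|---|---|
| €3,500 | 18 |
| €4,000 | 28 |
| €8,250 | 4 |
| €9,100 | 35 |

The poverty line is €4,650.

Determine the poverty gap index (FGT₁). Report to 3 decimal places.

Below the line: 18×€3,500, 28×€4,000 (q = 46 of N = 85).
Shortfall ratios: (4650−3500)/4650 = 0.2473 (×18); (4650−4000)/4650 = 0.1398 (×28).
Sum of shortfalls = 8.365591; P₁ averages over all N: 8.365591 / 85 = 0.098.

0.098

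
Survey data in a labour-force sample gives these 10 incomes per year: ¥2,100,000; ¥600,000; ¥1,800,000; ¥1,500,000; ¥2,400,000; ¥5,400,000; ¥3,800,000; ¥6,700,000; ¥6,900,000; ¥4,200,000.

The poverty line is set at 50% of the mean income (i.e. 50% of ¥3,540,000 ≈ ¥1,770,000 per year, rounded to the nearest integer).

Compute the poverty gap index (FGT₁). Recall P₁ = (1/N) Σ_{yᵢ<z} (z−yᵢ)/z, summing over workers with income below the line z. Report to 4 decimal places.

Incomes under z: ¥600,000, ¥1,500,000 (q = 2 of N = 10).
Relative gaps: (1770000−600000)/1770000 = 0.6610; (1770000−1500000)/1770000 = 0.1525.
Σ = 0.813559. Dividing by the full population N = 10 gives P₁ = 0.0814.

0.0814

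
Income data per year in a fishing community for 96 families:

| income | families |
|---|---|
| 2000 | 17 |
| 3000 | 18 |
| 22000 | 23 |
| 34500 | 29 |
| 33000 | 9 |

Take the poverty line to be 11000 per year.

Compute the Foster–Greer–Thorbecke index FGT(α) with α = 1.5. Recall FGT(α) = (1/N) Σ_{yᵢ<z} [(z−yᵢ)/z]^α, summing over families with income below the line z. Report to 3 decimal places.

Poor units: 17×2000, 18×3000 (q = 35 of N = 96).
Normalized shortfalls: (11000−2000)/11000 = 0.8182 (×17); (11000−3000)/11000 = 0.7273 (×18).
Raised to α = 1.5: 0.74007 (×17); 0.62022 (×18).
Sum = 23.745211; FGT(1.5) = 23.745211 / 96 = 0.247.

0.247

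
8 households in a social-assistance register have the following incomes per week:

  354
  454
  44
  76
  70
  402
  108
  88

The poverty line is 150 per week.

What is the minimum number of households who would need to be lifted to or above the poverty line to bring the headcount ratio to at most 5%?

5

Currently q = 5 of N = 8 are below the line (H = 0.625).
A headcount ratio of at most 5% allows at most ⌊0.05 × 8⌋ = 0 poor households.
So at least 5 − 0 = 5 must be lifted.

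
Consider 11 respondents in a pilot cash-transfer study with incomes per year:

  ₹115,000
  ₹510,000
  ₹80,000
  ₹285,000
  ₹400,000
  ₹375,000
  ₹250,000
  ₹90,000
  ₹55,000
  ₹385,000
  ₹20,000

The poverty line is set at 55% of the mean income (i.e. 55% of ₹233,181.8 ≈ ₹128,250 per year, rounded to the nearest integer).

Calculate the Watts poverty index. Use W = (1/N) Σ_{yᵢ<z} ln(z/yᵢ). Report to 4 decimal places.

Incomes under z: ₹20,000, ₹55,000, ₹80,000, ₹90,000, ₹115,000 (q = 5 of N = 11).
ln(z/y) terms: ln(128250/20000) = 1.8582; ln(128250/55000) = 0.8466; ln(128250/80000) = 0.4720; ln(128250/90000) = 0.3542; ln(128250/115000) = 0.1090.
W = 3.640074 / 11 = 0.3309.

0.3309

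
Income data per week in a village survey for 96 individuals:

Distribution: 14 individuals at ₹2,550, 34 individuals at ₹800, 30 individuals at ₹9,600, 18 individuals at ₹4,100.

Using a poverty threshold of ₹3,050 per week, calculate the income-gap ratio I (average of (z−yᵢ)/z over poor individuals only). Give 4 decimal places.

Below the line: 34×₹800, 14×₹2,550 (q = 48 of N = 96).
Shortfall ratios (z−y)/z: 0.7377 (×34), 0.1639 (×14); sum = 27.377049.
The income-gap ratio divides by q (the poor only): 27.377049 / 48 = 0.5704.

0.5704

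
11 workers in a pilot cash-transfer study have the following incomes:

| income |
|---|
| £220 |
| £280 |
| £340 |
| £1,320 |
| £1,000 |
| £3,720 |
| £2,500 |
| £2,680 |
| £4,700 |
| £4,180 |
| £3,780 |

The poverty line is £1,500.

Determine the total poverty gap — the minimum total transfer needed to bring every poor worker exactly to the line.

£4,340

Below z: £220, £280, £340, £1,000, £1,320 (q = 5 of N = 11).
Individual gaps: 1500−220 = 1280; 1500−280 = 1220; 1500−340 = 1160; 1500−1000 = 500; 1500−1320 = 180.
Aggregate gap = £4,340.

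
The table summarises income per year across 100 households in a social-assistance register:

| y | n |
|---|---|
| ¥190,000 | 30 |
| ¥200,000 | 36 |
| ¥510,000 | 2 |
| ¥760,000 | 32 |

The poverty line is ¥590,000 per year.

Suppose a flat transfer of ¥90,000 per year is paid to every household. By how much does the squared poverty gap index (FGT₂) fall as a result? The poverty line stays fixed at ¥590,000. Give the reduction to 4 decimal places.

Before: below the line — 30×¥190,000, 36×¥200,000, 2×¥510,000; squared poverty gap index (FGT₂) = 0.295559.
After the ¥90,000 transfer: below the line — 30×¥280,000, 36×¥290,000; squared poverty gap index (FGT₂) = 0.175898.
Reduction = 0.295559 − 0.175898 = 0.1197.

0.1197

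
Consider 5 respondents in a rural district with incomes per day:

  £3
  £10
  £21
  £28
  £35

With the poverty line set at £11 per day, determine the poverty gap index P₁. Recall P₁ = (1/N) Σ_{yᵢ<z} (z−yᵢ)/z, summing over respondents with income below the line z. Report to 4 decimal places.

0.1636

Below the line: £3, £10 (q = 2 of N = 5).
Shortfall ratios: (11−3)/11 = 0.7273; (11−10)/11 = 0.0909.
Σ = 0.818182. Dividing by the full population N = 5 gives P₁ = 0.1636.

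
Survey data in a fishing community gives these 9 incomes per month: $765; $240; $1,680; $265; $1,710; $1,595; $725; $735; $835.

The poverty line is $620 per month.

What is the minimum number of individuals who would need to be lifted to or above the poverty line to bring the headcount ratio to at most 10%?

2

2 of the 9 individuals are poor, so H = 2/9 = 0.222.
A headcount ratio of at most 10% allows at most ⌊0.10 × 9⌋ = 0 poor individuals.
So at least 2 − 0 = 2 must be lifted.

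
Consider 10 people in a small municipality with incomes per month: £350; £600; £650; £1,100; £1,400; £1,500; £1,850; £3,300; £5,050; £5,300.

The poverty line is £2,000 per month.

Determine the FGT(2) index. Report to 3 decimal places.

Incomes under z: £350, £600, £650, £1,100, £1,400, £1,500, £1,850 (q = 7 of N = 10).
Normalized shortfalls: (2000−350)/2000 = 0.8250; (2000−600)/2000 = 0.7000; (2000−650)/2000 = 0.6750; (2000−1100)/2000 = 0.4500; (2000−1400)/2000 = 0.3000; (2000−1500)/2000 = 0.2500; (2000−1850)/2000 = 0.0750.
Squared: 0.6806; 0.4900; 0.4556; 0.2025; 0.0900; 0.0625; 0.0056.
Sum = 1.986875; P₂ = 1.986875 / 10 = 0.199.

0.199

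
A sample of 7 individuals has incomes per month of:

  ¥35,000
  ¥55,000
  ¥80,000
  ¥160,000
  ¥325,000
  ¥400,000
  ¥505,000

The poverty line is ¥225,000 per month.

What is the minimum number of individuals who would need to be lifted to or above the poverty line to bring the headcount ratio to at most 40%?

4 of the 7 individuals are poor, so H = 4/7 = 0.571.
A headcount ratio of at most 40% allows at most ⌊0.40 × 7⌋ = 2 poor individuals.
So at least 4 − 2 = 2 must be lifted.

2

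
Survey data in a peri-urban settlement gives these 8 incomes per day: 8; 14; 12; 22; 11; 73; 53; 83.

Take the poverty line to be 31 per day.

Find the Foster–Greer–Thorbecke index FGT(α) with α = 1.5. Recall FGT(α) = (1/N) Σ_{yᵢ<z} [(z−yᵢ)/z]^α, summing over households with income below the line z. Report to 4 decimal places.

0.2750

Below the line: 8, 11, 12, 14, 22 (q = 5 of N = 8).
Normalized shortfalls: (31−8)/31 = 0.7419; (31−11)/31 = 0.6452; (31−12)/31 = 0.6129; (31−14)/31 = 0.5484; (31−22)/31 = 0.2903.
Raised to α = 1.5: 0.63907; 0.51821; 0.47983; 0.40610; 0.15643.
Sum = 2.199636; FGT(1.5) = 2.199636 / 8 = 0.2750.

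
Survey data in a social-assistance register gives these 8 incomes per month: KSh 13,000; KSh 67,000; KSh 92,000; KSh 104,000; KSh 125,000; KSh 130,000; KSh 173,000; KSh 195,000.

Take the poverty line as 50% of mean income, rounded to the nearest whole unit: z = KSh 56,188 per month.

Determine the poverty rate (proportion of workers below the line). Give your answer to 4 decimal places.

1 of the 8 workers have income below KSh 56,188.
H = 1/8 = 0.1250.

0.1250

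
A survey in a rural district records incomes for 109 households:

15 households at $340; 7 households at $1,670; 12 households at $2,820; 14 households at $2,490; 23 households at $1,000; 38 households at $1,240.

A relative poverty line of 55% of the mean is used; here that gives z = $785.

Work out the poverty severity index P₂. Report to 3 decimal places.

Incomes under z: 15×$340 (q = 15 of N = 109).
Normalized shortfalls: (785−340)/785 = 0.5669 (×15).
Squared: 0.3214 (×15).
Sum = 4.820277; P₂ = 4.820277 / 109 = 0.044.

0.044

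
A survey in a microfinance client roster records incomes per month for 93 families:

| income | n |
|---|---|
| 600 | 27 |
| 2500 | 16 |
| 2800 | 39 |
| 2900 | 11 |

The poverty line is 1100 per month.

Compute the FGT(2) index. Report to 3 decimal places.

0.060

Below the line: 27×600 (q = 27 of N = 93).
Gap ratios (z−y)/z: (1100−600)/1100 = 0.4545 (×27).
Squared: 0.2066 (×27).
Sum = 5.578512; P₂ = 5.578512 / 93 = 0.060.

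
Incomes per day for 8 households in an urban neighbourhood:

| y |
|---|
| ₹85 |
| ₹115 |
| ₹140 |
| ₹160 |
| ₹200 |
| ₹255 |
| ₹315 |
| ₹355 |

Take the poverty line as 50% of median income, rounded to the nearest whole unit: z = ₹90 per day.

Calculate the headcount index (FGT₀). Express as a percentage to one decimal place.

12.5%

1 of the 8 households have income below ₹90.
H = 1/8 = 12.5%.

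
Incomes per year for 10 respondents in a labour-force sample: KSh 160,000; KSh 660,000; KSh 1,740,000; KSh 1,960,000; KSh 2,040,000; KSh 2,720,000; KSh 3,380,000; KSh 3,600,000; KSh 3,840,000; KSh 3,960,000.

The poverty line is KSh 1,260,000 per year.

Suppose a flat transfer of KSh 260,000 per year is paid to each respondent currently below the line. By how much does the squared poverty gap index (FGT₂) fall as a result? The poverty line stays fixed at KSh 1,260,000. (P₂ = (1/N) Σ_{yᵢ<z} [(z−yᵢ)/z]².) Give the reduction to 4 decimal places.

0.0472

Before: below the line — KSh 160,000, KSh 660,000; squared poverty gap index (FGT₂) = 0.098891.
After the KSh 260,000 transfer: below the line — KSh 420,000, KSh 920,000; squared poverty gap index (FGT₂) = 0.051726.
Reduction = 0.098891 − 0.051726 = 0.0472.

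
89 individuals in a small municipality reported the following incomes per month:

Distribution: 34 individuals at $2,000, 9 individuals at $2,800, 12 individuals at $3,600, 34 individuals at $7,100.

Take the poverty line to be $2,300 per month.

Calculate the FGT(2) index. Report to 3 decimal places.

0.006

Poor units: 34×$2,000 (q = 34 of N = 89).
Shortfall ratios: (2300−2000)/2300 = 0.1304 (×34).
Squared: 0.0170 (×34).
Sum = 0.578450; P₂ = 0.578450 / 89 = 0.006.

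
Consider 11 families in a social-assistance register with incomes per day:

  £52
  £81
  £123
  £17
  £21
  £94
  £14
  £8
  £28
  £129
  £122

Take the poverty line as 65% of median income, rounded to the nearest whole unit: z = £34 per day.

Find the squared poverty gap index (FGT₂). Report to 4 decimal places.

0.1235

Incomes under z: £8, £14, £17, £21, £28 (q = 5 of N = 11).
Relative gaps: (34−8)/34 = 0.7647; (34−14)/34 = 0.5882; (34−17)/34 = 0.5000; (34−21)/34 = 0.3824; (34−28)/34 = 0.1765.
Squared: 0.5848; 0.3460; 0.2500; 0.1462; 0.0311.
Sum = 1.358131; P₂ = 1.358131 / 11 = 0.1235.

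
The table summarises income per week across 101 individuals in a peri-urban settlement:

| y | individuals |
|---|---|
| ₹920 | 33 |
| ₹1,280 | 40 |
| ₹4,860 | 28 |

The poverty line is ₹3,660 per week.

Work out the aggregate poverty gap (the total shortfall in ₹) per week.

₹185,620

Below z: 33×₹920, 40×₹1,280 (q = 73 of N = 101).
Individual gaps: 33×(3660−920) = 90420; 40×(3660−1280) = 95200.
Aggregate gap = ₹185,620.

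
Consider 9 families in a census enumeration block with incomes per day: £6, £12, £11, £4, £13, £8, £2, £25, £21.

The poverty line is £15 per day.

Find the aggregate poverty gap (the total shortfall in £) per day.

Incomes under z: £2, £4, £6, £8, £11, £12, £13 (q = 7 of N = 9).
Individual gaps: 15−2 = 13; 15−4 = 11; 15−6 = 9; 15−8 = 7; 15−11 = 4; 15−12 = 3; 15−13 = 2.
Aggregate gap = £49.

£49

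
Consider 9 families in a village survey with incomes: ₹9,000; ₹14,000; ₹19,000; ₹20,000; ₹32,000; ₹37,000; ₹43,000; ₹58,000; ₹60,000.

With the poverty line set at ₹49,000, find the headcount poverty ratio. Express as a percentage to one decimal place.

7 of the 9 families have income below ₹49,000.
H = 7/9 = 77.8%.

77.8%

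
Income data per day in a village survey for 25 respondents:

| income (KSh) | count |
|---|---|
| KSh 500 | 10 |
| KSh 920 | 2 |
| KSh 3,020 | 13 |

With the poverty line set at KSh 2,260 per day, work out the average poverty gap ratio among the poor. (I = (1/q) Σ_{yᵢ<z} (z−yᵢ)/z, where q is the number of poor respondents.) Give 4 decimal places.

Poor units: 10×KSh 500, 2×KSh 920 (q = 12 of N = 25).
Shortfall ratios (z−y)/z: 0.7788 (×10), 0.5929 (×2); sum = 8.973451.
I averages over the q = 12 poor units only: 8.973451 / 12 = 0.7478.

0.7478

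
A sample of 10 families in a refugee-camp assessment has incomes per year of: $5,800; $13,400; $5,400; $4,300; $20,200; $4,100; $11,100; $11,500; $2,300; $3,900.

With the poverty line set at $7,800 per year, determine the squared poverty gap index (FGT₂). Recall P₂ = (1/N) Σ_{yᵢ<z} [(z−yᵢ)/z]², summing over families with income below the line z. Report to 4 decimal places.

Below the line: $2,300, $3,900, $4,100, $4,300, $5,400, $5,800 (q = 6 of N = 10).
Normalized shortfalls: (7800−2300)/7800 = 0.7051; (7800−3900)/7800 = 0.5000; (7800−4100)/7800 = 0.4744; (7800−4300)/7800 = 0.4487; (7800−5400)/7800 = 0.3077; (7800−5800)/7800 = 0.2564.
Squared: 0.4972; 0.2500; 0.2250; 0.2013; 0.0947; 0.0657.
Sum = 1.333991; P₂ = 1.333991 / 10 = 0.1334.

0.1334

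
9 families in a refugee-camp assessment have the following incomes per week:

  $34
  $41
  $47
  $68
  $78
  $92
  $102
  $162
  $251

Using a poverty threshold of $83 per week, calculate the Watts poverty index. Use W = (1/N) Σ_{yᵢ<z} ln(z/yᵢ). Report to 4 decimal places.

0.2698

Below the line: $34, $41, $47, $68, $78 (q = 5 of N = 9).
ln(z/y) terms: ln(83/34) = 0.8925; ln(83/41) = 0.7053; ln(83/47) = 0.5687; ln(83/68) = 0.1993; ln(83/78) = 0.0621.
W = 2.427906 / 9 = 0.2698.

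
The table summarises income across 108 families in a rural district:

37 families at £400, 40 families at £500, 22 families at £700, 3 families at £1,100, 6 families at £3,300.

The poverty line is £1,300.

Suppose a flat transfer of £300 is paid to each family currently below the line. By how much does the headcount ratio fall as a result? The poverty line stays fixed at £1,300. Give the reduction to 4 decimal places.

Before: below the line — 37×£400, 40×£500, 22×£700, 3×£1,100; headcount ratio = 0.944444.
After the £300 transfer: below the line — 37×£700, 40×£800, 22×£1,000; headcount ratio = 0.916667.
Reduction = 0.944444 − 0.916667 = 0.0278.

0.0278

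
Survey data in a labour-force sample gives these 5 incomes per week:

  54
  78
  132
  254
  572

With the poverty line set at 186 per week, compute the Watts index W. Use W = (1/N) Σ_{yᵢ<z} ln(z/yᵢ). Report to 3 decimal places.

0.490

Poor units: 54, 78, 132 (q = 3 of N = 5).
Log gaps: ln(186/54) = 1.2368; ln(186/78) = 0.8690; ln(186/132) = 0.3429.
W = 2.448745 / 5 = 0.490.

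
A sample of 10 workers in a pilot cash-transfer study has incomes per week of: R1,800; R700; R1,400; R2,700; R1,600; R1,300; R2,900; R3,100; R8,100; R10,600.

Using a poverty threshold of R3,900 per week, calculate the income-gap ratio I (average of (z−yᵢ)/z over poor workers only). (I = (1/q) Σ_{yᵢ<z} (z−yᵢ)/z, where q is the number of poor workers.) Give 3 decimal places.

0.503

Below z: R700, R1,300, R1,400, R1,600, R1,800, R2,700, R2,900, R3,100 (q = 8 of N = 10).
Shortfall ratios (z−y)/z: 0.8205, 0.6667, 0.6410, 0.5897, 0.5385, 0.3077, 0.2564, 0.2051; sum = 4.025641.
I averages over the q = 8 poor units only: 4.025641 / 8 = 0.503.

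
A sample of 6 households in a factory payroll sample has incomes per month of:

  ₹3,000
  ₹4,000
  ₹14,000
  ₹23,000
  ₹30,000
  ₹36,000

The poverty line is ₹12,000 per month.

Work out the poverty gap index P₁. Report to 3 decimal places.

Below z: ₹3,000, ₹4,000 (q = 2 of N = 6).
Gap ratios (z−y)/z: (12000−3000)/12000 = 0.7500; (12000−4000)/12000 = 0.6667.
Σ = 1.416667. Dividing by the full population N = 6 gives P₁ = 0.236.

0.236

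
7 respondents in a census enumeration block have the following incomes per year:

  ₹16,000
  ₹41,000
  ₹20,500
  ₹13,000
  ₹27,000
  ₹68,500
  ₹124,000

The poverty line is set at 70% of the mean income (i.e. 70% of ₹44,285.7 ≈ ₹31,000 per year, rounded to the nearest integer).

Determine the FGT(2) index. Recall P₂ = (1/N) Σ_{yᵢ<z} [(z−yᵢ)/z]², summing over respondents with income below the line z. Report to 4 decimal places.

Below z: ₹13,000, ₹16,000, ₹20,500, ₹27,000 (q = 4 of N = 7).
Shortfall ratios: (31000−13000)/31000 = 0.5806; (31000−16000)/31000 = 0.4839; (31000−20500)/31000 = 0.3387; (31000−27000)/31000 = 0.1290.
Squared: 0.3371; 0.2341; 0.1147; 0.0166.
Sum = 0.702653; P₂ = 0.702653 / 7 = 0.1004.

0.1004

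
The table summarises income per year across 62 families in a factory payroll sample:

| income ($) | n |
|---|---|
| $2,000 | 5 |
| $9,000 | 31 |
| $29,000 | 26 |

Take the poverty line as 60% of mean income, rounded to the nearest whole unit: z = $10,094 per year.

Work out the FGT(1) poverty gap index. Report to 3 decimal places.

0.119

Poor units: 5×$2,000, 31×$9,000 (q = 36 of N = 62).
Normalized shortfalls: (10094−2000)/10094 = 0.8019 (×5); (10094−9000)/10094 = 0.1084 (×31).
Sum of shortfalls = 7.369130; P₁ averages over all N: 7.369130 / 62 = 0.119.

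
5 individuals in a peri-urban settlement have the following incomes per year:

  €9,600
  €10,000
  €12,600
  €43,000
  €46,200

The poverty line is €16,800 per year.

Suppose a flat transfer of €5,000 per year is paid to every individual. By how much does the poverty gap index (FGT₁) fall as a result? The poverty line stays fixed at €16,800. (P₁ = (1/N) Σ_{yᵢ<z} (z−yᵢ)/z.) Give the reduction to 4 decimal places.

0.1690

Before: below the line — €9,600, €10,000, €12,600; poverty gap index (FGT₁) = 0.216667.
After the €5,000 transfer: below the line — €14,600, €15,000; poverty gap index (FGT₁) = 0.047619.
Reduction = 0.216667 − 0.047619 = 0.1690.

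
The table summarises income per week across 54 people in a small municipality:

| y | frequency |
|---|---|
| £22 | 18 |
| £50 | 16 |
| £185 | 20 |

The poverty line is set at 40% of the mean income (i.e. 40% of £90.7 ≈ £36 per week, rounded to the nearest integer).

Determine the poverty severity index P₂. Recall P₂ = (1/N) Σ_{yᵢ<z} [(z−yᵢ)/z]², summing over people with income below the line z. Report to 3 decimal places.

Incomes under z: 18×£22 (q = 18 of N = 54).
Normalized shortfalls: (36−22)/36 = 0.3889 (×18).
Squared: 0.1512 (×18).
Sum = 2.722222; P₂ = 2.722222 / 54 = 0.050.

0.050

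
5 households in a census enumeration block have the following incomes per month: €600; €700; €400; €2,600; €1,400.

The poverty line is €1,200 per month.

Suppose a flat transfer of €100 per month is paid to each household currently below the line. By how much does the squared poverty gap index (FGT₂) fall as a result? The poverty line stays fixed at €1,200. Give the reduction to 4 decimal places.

Before: below the line — €400, €600, €700; squared poverty gap index (FGT₂) = 0.173611.
After the €100 transfer: below the line — €500, €700, €800; squared poverty gap index (FGT₂) = 0.125000.
Reduction = 0.173611 − 0.125000 = 0.0486.

0.0486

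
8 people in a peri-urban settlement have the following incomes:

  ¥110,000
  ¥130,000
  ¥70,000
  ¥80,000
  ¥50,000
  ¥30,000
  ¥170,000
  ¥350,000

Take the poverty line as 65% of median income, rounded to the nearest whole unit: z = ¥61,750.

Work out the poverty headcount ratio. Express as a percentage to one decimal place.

25.0%

2 of the 8 people have income below ¥61,750.
H = 2/8 = 25.0%.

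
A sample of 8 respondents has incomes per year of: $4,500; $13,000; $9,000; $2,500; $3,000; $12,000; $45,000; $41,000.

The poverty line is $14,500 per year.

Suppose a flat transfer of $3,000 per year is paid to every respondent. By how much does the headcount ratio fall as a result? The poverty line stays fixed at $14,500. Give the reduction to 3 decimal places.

Before: below the line — $2,500, $3,000, $4,500, $9,000, $12,000, $13,000; headcount ratio = 0.75000.
After the $3,000 transfer: below the line — $5,500, $6,000, $7,500, $12,000; headcount ratio = 0.50000.
Reduction = 0.75000 − 0.50000 = 0.250.

0.250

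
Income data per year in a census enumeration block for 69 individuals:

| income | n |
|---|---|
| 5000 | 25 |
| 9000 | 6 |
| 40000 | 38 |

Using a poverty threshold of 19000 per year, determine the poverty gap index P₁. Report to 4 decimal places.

Below z: 25×5000, 6×9000 (q = 31 of N = 69).
Shortfall ratios: (19000−5000)/19000 = 0.7368 (×25); (19000−9000)/19000 = 0.5263 (×6).
Σ = 21.578947. Dividing by the full population N = 69 gives P₁ = 0.3127.

0.3127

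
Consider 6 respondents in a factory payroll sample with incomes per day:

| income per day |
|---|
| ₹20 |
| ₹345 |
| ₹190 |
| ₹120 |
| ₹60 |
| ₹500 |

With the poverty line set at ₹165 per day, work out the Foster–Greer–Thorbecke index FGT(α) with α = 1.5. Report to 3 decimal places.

0.246

Poor units: ₹20, ₹60, ₹120 (q = 3 of N = 6).
Relative gaps: (165−20)/165 = 0.8788; (165−60)/165 = 0.6364; (165−120)/165 = 0.2727.
Raised to α = 1.5: 0.82381; 0.50764; 0.14243.
Sum = 1.473878; FGT(1.5) = 1.473878 / 6 = 0.246.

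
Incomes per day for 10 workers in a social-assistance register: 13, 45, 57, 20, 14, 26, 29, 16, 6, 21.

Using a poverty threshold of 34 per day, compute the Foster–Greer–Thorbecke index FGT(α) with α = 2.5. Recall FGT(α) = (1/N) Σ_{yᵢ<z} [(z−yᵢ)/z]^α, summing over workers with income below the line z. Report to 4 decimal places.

0.1619

Below z: 6, 13, 14, 16, 20, 21, 26, 29 (q = 8 of N = 10).
Gap ratios (z−y)/z: (34−6)/34 = 0.8235; (34−13)/34 = 0.6176; (34−14)/34 = 0.5882; (34−16)/34 = 0.5294; (34−20)/34 = 0.4118; (34−21)/34 = 0.3824; (34−26)/34 = 0.2353; (34−29)/34 = 0.1471.
Raised to α = 2.5: 0.61546; 0.29981; 0.26539; 0.20393; 0.10880; 0.09040; 0.02686; 0.00829.
Sum = 1.618933; FGT(2.5) = 1.618933 / 10 = 0.1619.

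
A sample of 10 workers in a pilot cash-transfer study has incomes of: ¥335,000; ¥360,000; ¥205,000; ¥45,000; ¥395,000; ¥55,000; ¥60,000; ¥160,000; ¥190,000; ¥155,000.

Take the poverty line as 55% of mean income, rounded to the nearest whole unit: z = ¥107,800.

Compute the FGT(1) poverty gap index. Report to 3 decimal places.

Incomes under z: ¥45,000, ¥55,000, ¥60,000 (q = 3 of N = 10).
Normalized shortfalls: (107800−45000)/107800 = 0.5826; (107800−55000)/107800 = 0.4898; (107800−60000)/107800 = 0.4434.
Sum of shortfalls = 1.515770; P₁ averages over all N: 1.515770 / 10 = 0.152.

0.152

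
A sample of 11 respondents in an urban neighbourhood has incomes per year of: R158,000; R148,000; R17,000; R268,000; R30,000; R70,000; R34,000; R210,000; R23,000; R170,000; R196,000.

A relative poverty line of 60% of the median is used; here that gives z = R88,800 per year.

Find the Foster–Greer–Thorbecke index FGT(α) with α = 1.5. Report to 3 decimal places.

0.226

Below the line: R17,000, R23,000, R30,000, R34,000, R70,000 (q = 5 of N = 11).
Normalized shortfalls: (88800−17000)/88800 = 0.8086; (88800−23000)/88800 = 0.7410; (88800−30000)/88800 = 0.6622; (88800−34000)/88800 = 0.6171; (88800−70000)/88800 = 0.2117.
Raised to α = 1.5: 0.72705; 0.63785; 0.53882; 0.48479; 0.09741.
Sum = 2.485930; FGT(1.5) = 2.485930 / 11 = 0.226.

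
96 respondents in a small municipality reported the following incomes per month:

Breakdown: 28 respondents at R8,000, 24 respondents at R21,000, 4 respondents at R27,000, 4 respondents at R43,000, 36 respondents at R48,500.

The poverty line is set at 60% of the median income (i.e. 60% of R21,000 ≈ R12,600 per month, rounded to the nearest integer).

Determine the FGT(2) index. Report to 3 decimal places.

0.039

Below the line: 28×R8,000 (q = 28 of N = 96).
Relative gaps: (12600−8000)/12600 = 0.3651 (×28).
Squared: 0.1333 (×28).
Sum = 3.731922; P₂ = 3.731922 / 96 = 0.039.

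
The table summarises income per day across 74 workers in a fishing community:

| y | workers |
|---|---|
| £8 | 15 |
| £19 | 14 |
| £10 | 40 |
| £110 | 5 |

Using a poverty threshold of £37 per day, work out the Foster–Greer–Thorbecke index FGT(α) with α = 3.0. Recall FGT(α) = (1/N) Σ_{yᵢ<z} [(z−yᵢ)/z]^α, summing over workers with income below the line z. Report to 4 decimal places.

0.3294

Below the line: 15×£8, 40×£10, 14×£19 (q = 69 of N = 74).
Gap ratios (z−y)/z: (37−8)/37 = 0.7838 (×15); (37−10)/37 = 0.7297 (×40); (37−19)/37 = 0.4865 (×14).
Raised to α = 3.0: 0.48149 (×15); 0.38859 (×40); 0.11514 (×14).
Sum = 24.377687; FGT(3.0) = 24.377687 / 74 = 0.3294.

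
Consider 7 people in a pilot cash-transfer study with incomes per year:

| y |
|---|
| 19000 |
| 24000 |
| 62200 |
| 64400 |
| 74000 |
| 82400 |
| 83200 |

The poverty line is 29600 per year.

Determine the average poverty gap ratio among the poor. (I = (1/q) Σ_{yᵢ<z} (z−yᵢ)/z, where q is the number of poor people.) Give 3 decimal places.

Below z: 19000, 24000 (q = 2 of N = 7).
Relative gaps: 0.3581, 0.1892; sum = 0.547297.
The income-gap ratio divides by q (the poor only): 0.547297 / 2 = 0.274.

0.274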